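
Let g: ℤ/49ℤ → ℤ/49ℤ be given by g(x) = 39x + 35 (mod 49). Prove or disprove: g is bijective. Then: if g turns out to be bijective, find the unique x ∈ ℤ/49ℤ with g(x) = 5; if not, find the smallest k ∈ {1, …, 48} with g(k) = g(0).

Suppose g(u) = g(v) in ℤ/49ℤ. Then 39u + 35 ≡ 39v + 35 (mod 49), thus 39(u − v) ≡ 0 (mod 49).
Since gcd(39, 49) = 1, 39 is invertible modulo 49, therefore u − v ≡ 0 (mod 49), i.e. u = v.
We now compute 39⁻¹ mod 49 explicitly. Euclid's algorithm: 49 = 1·39 + 10, 39 = 3·10 + 9, 10 = 1·9 + 1; back-substituting gives 1 = 44·39 − 35·49, so 39⁻¹ ≡ 44 (mod 49).
For any y ∈ ℤ/49ℤ, x = 44(y − 35) mod 49 satisfies g(x) = 39·44(y − 35) + 35 ≡ y (since 39·44 ≡ 1 mod 49). So every y has a preimage.
Thus g is bijective.
Since g is bijective, we compute g⁻¹(5): solve 39x + 35 ≡ 5 (mod 49), i.e. 39x ≡ 19 (mod 49).
Multiplying by 39⁻¹ = 44 gives x ≡ 44·19 = 836 = 17·49 + 3 ≡ 3 (mod 49).
Check: g(3) = 39·3 + 35 = 152 = 3·49 + 5 ≡ 5 (mod 49).

3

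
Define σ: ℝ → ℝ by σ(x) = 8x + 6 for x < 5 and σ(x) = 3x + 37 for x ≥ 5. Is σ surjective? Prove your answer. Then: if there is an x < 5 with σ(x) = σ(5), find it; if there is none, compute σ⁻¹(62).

Both pieces are strictly increasing (slopes 8 and 3), so each is injective on its own interval.
The left piece maps (−∞, 5) onto (−∞, 46); the right piece maps [5, ∞) onto [52, ∞).
The union (−∞, 46) ∪ [52, ∞) omits the interval between 46 and 52; in particular 46 has no preimage. So σ is not surjective.
Because the two images are disjoint, no x < 5 has σ(x) = σ(5), so we compute σ⁻¹(62): 62 lies in [52, ∞), so solve 3x + 37 = 62: x = (62 − 37)/3 = 25/3.

25/3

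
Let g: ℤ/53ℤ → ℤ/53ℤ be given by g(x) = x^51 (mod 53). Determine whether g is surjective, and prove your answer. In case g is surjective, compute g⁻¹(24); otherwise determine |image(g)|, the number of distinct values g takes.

42

Since 53 is prime, the nonzero elements of ℤ/53ℤ form a cyclic group of order 52.
As gcd(51, 52) = 1, raising to the 51st power is a bijection on this group: if a^51 ≡ b^51 then (ab^{−1})^51 = 1, and the only element of order dividing gcd(51, 52) = 1 is 1, so a = b.
With g(0) = 0 this makes g injective on all of ℤ/53ℤ, hence bijective (finite equal-size domain and codomain). In particular g is surjective.
Since g is surjective, we find the preimage of 24. The inverse of x ↦ x^51 on (ℤ/53ℤ)^× is x ↦ x^51, because 51·51 = 2601 = 50·52 + 1 ≡ 1 (mod 52) and x^{52} = 1 for x ≠ 0 (Fermat). So g⁻¹(24) = 24^51 mod 53.
Repeated squaring mod 53: 24^1 ≡ 24, 24^2 ≡ 24² = 576 ≡ 46, 24^4 ≡ 46² = 2116 ≡ 49, 24^8 ≡ 49² = 2401 ≡ 16, 24^16 ≡ 16² = 256 ≡ 44, 24^32 ≡ 44² = 1936 ≡ 28. Since 51 = 32 + 16 + 2 + 1, 24^51 ≡ 28·44·46·24: 28·44 = 1232 ≡ 13, then 13·46 = 598 ≡ 15, then 15·24 = 360 ≡ 42. So 24^51 ≡ 42 (mod 53).
Hence g⁻¹(24) = 42.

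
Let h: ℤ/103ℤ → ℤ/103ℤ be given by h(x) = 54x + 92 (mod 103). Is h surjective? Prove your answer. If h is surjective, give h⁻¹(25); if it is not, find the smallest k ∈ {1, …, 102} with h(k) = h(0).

Recall: surjectivity means every element of the codomain has a preimage under h.
Since gcd(54, 103) = 1, 54 is invertible modulo 103. Euclid's algorithm: 103 = 1·54 + 49, 54 = 1·49 + 5, 49 = 9·5 + 4, 5 = 1·4 + 1; back-substituting gives 1 = 21·54 − 11·103, so 54⁻¹ ≡ 21 (mod 103).
Then y ↦ 21(y − 92) is a two-sided inverse to h, so every y ∈ ℤ/103ℤ has a preimage.
Thus h is surjective.
Since h is surjective, we compute h⁻¹(25): solve 54x + 92 ≡ 25 (mod 103), i.e. 54x ≡ 36 (mod 103).
Multiplying by 54⁻¹ = 21 gives x ≡ 21·36 = 756 = 7·103 + 35 ≡ 35 (mod 103).
Check: h(35) = 54·35 + 92 = 1982 = 19·103 + 25 ≡ 25 (mod 103).

35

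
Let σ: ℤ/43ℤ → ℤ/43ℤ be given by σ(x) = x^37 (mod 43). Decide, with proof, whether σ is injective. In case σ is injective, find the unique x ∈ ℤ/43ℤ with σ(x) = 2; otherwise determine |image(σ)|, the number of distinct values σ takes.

27

Since 43 is prime, the nonzero elements of ℤ/43ℤ form a cyclic group of order 42.
As gcd(37, 42) = 1, raising to the 37th power is a bijection on this group: if a^37 ≡ b^37 then (ab^{−1})^37 = 1, and the only element of order dividing gcd(37, 42) = 1 is 1, so a = b.
With σ(0) = 0 this makes σ injective on all of ℤ/43ℤ, hence bijective (finite equal-size domain and codomain). In particular σ is injective.
Since σ is injective, we find the preimage of 2. The inverse of x ↦ x^37 on (ℤ/43ℤ)^× is x ↦ x^25, because 37·25 = 925 = 22·42 + 1 ≡ 1 (mod 42) and x^{42} = 1 for x ≠ 0 (Fermat). So σ⁻¹(2) = 2^25 mod 43.
Repeated squaring mod 43: 2^1 ≡ 2, 2^2 ≡ 2² = 4, 2^4 ≡ 4² = 16, 2^8 ≡ 16² = 256 ≡ 41, 2^16 ≡ 41² = 1681 ≡ 4. Since 25 = 16 + 8 + 1, 2^25 ≡ 4·41·2: 4·41 = 164 ≡ 35, then 35·2 = 70 ≡ 27. So 2^25 ≡ 27 (mod 43).
Hence σ⁻¹(2) = 27.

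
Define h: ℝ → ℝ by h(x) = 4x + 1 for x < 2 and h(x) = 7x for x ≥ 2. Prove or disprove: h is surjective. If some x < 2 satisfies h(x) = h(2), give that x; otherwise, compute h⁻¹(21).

3

Both pieces are strictly increasing (slopes 4 and 7), so each is injective on its own interval.
The left piece maps (−∞, 2) onto (−∞, 9); the right piece maps [2, ∞) onto [14, ∞).
The union (−∞, 9) ∪ [14, ∞) omits the interval between 9 and 14; in particular 9 has no preimage. So h is not surjective.
Because the two images are disjoint, no x < 2 has h(x) = h(2), so we compute h⁻¹(21): 21 lies in [14, ∞), so solve 7x = 21: x = (21 − 0)/7 = 3.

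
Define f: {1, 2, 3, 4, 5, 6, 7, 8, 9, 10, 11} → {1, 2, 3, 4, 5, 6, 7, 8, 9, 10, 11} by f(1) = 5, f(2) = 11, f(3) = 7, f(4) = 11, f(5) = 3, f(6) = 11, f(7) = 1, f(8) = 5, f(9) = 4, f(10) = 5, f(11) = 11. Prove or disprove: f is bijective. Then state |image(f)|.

6

f(2) = 11 = f(4) with 2 ≠ 4, so f is not injective, hence not bijective.
The image of f is {1, 3, 4, 5, 7, 11}, which has 6 elements.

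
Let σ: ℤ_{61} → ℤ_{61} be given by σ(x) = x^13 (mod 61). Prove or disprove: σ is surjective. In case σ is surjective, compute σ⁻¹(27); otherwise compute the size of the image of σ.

3

Since 61 is prime, the nonzero elements of ℤ_{61} form a cyclic group of order 60.
As gcd(13, 60) = 1, raising to the 13th power is a bijection on this group: if u^13 ≡ v^13 then (uv^{−1})^13 = 1, and the only element of order dividing gcd(13, 60) = 1 is 1, so u = v.
With σ(0) = 0 this makes σ injective on all of ℤ_{61}, hence bijective (finite equal-size domain and codomain). In particular σ is surjective.
Since σ is surjective, we find the preimage of 27. The inverse of x ↦ x^13 on (ℤ_{61})^× is x ↦ x^37, because 13·37 = 481 = 8·60 + 1 ≡ 1 (mod 60) and x^{60} = 1 for x ≠ 0 (Fermat). So σ⁻¹(27) = 27^37 mod 61.
Repeated squaring mod 61: 27^1 ≡ 27, 27^2 ≡ 27² = 729 ≡ 58, 27^4 ≡ 58² = 3364 ≡ 9, 27^8 ≡ 9² = 81 ≡ 20, 27^16 ≡ 20² = 400 ≡ 34, 27^32 ≡ 34² = 1156 ≡ 58. Since 37 = 32 + 4 + 1, 27^37 ≡ 58·9·27: 58·9 = 522 ≡ 34, then 34·27 = 918 ≡ 3. So 27^37 ≡ 3 (mod 61).
Hence σ⁻¹(27) = 3.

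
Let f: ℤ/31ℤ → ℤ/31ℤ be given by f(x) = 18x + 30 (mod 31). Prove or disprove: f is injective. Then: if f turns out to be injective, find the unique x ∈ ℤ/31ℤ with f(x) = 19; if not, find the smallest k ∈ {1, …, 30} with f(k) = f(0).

8

Suppose f(s) = f(t) in ℤ/31ℤ. Then 18s + 30 ≡ 18t + 30 (mod 31), hence 18(s − t) ≡ 0 (mod 31).
Since gcd(18, 31) = 1, 18 is invertible modulo 31, hence s − t ≡ 0 (mod 31), i.e. s = t.
Hence f is injective.
We now compute 18⁻¹ mod 31 explicitly. Euclid's algorithm: 31 = 1·18 + 13, 18 = 1·13 + 5, 13 = 2·5 + 3, 5 = 1·3 + 2, 3 = 1·2 + 1; back-substituting gives 1 = 19·18 − 11·31, so 18⁻¹ ≡ 19 (mod 31).
Since f is injective, we compute f⁻¹(19): solve 18x + 30 ≡ 19 (mod 31), i.e. 18x ≡ 20 (mod 31).
Multiplying by 18⁻¹ = 19 gives x ≡ 19·20 = 380 = 12·31 + 8 ≡ 8 (mod 31).
Check: f(8) = 18·8 + 30 = 174 = 5·31 + 19 ≡ 19 (mod 31).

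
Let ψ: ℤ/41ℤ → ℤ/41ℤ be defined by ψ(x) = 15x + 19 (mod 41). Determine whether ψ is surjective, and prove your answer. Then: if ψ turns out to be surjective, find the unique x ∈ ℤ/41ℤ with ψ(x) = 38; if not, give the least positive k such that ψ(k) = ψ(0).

4

Since gcd(15, 41) = 1, 15 is invertible modulo 41. Euclid's algorithm: 41 = 2·15 + 11, 15 = 1·11 + 4, 11 = 2·4 + 3, 4 = 1·3 + 1; back-substituting gives 1 = 11·15 − 4·41, so 15⁻¹ ≡ 11 (mod 41).
For any y ∈ ℤ/41ℤ, x = 11(y − 19) mod 41 satisfies ψ(x) = 15·11(y − 19) + 19 ≡ y (since 15·11 ≡ 1 mod 41). So every y has a preimage.
Hence ψ is surjective.
Since ψ is surjective, we find ψ⁻¹(38): we need 15x ≡ 38 − 19 ≡ 19 (mod 41). Using 15⁻¹ = 11: x ≡ 11·19 = 209 = 5·41 + 4, so x = 4.
Check: ψ(4) = 15·4 + 19 = 79 = 1·41 + 38 ≡ 38 (mod 41).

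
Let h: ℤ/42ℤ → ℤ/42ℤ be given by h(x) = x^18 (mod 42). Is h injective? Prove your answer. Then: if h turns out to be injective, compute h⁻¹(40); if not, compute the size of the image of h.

h(2): Repeated squaring mod 42: 2^1 ≡ 2, 2^2 ≡ 2² = 4, 2^4 ≡ 4² = 16, 2^8 ≡ 16² = 256 ≡ 4, 2^16 ≡ 4² = 16. Since 18 = 16 + 2, 2^18 ≡ 16·4: 16·4 = 64 ≡ 22. So 2^18 ≡ 22 (mod 42).
h(4): Repeated squaring mod 42: 4^1 ≡ 4, 4^2 ≡ 4² = 16, 4^4 ≡ 16² = 256 ≡ 4, 4^8 ≡ 4² = 16, 4^16 ≡ 16² = 256 ≡ 4. Since 18 = 16 + 2, 4^18 ≡ 4·16: 4·16 = 64 ≡ 22. So 4^18 ≡ 22 (mod 42).
So h(2) = h(4) = 22 while 2 ≠ 4, hence h is not injective.
Since h is not injective, we determine |image(h)|. Computing x^18 mod 42 for each x (by repeated squaring, reducing mod 42 at every step), the values h(0), h(1), …, h(41) are: 0, 1, 22, 15, 22, 1, 36, 7, 22, 15, 22, 1, 36, 1, 28, 15, 22, 1, 36, 1, 22, 21, 22, 1, 36, 1, 22, 15, 28, 1, 36, 1, 22, 15, 22, 7, 36, 1, 22, 15, 22, 1.
The distinct values are {0, 1, 7, 15, 21, 22, 28, 36}; there are 8 of them.

8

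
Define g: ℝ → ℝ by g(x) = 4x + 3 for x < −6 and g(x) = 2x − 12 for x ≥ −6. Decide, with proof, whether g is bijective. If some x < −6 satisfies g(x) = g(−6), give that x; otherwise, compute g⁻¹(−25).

-27/4

Both pieces are strictly increasing (slopes 4 and 2), so each is injective on its own interval.
The left piece maps (−∞, −6) onto (−∞, −21); the right piece maps [−6, ∞) onto [−24, ∞).
These images overlap. In particular g(−6) = −24 (right piece), and solving 4x + 3 = −24 on the left piece gives x = −27/4 < −6.
So g(−27/4) = g(−6) with −27/4 ≠ −6, and g is not injective, hence not bijective. This x = −27/4 is the requested value below −6.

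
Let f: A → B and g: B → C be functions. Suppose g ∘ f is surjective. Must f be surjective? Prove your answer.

not surjective

No. Take A = {1, 2}, B = {1, 2, 3}, C = {1}, f(a) = 1 for every a ∈ A, and g(b) = 1 for every b ∈ B.
Then g ∘ f is surjective onto {1}, but 3 ∈ B has no preimage under f, so f is not surjective.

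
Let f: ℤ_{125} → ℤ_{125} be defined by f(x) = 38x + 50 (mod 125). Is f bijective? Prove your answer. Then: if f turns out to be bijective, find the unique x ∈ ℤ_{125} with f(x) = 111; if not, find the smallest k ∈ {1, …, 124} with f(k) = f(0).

97

If f(x_1) = f(x_2), then 38x_1 ≡ 38x_2 (mod 125). Because gcd(38, 125) = 1, we may cancel 38 to get x_1 ≡ x_2 (mod 125).
We now compute 38⁻¹ mod 125 explicitly. Euclid's algorithm: 125 = 3·38 + 11, 38 = 3·11 + 5, 11 = 2·5 + 1; back-substituting gives 1 = 102·38 − 31·125, so 38⁻¹ ≡ 102 (mod 125).
Then y ↦ 102(y − 50) is a two-sided inverse to f, so every y ∈ ℤ_{125} has a preimage.
Therefore f is bijective.
Since f is bijective, we find f⁻¹(111): we need 38x ≡ 111 − 50 ≡ 61 (mod 125). Using 38⁻¹ = 102: x ≡ 102·61 = 6222 = 49·125 + 97, so x = 97.
Check: f(97) = 38·97 + 50 = 3736 = 29·125 + 111 ≡ 111 (mod 125).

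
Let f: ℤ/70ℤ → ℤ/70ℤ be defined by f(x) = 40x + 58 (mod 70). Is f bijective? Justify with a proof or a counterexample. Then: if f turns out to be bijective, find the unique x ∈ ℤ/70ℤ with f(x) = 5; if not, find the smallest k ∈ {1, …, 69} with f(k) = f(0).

7

By definition, f is injective if f(s) = f(t) implies s = t.
We have gcd(40, 70) = 10 > 1. Taking s = 0 and t = 7: f(0) = 58 and f(7) = 40·7 + 58 = 338 ≡ 58 (mod 70).
So f(0) = f(7) while 0 ≠ 7, therefore f is not injective, hence not bijective.
Since f is not bijective, we find the least positive k with f(k) = f(0): this means 40k ≡ 0 (mod 70), i.e. 70 ∣ 40k. Since gcd(40, 70) = 10, dividing through by 10 this holds exactly when 7 ∣ 4k, and as gcd(4, 7) = 1, exactly when 7 ∣ k.
The smallest positive such k is 7.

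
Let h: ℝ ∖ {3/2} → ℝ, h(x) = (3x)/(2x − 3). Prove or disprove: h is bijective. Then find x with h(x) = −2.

If h(x) = 3/2, cross-multiplying gives 2(3x) = 3(2x − 3), which simplifies to 0 = −9 — false.  So 3/2 has no preimage and h is not surjective.
So h is not bijective.
Solving h(x) = −2: cross-multiplying gives 3x = −2(2x − 3), which rearranges to 7x = 6, so x = 6/7.

6/7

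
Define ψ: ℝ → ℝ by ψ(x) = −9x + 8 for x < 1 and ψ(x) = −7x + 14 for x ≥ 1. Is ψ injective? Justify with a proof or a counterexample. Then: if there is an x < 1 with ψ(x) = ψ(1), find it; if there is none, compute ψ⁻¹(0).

1/9

Both pieces are strictly decreasing (slopes −9 and −7), so each is injective on its own interval.
The left piece maps (−∞, 1) onto (−1, ∞); the right piece maps [1, ∞) onto (−∞, 7].
These images overlap. In particular ψ(1) = 7 (right piece), and solving −9x + 8 = 7 on the left piece gives x = 1/9 < 1.
So ψ(1/9) = ψ(1) with 1/9 ≠ 1, and ψ is not injective. This x = 1/9 is the requested value below 1.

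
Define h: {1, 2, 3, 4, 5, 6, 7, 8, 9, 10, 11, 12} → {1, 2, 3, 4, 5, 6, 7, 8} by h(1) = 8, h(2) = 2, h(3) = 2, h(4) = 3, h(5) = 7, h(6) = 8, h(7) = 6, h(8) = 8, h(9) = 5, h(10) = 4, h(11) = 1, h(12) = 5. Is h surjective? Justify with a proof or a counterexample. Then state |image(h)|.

8

Every element of the codomain has a preimage: 1 = h(11), 2 = h(2), 3 = h(4), 4 = h(10), 5 = h(9), 6 = h(7), 7 = h(5), 8 = h(1).
Therefore h is surjective.
The image of h is {1, 2, 3, 4, 5, 6, 7, 8}, which has 8 elements.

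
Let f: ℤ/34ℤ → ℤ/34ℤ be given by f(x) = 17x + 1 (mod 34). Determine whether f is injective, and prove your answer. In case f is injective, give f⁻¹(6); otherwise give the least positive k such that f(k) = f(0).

2

We have gcd(17, 34) = 17 > 1. Taking x_1 = 0 and x_2 = 2: f(0) = 1 and f(2) = 17·2 + 1 = 35 ≡ 1 (mod 34).
So f(0) = f(2) while 0 ≠ 2, thus f is not injective.
Since f is not injective, we find the least positive k with f(k) = f(0): this means 17k ≡ 0 (mod 34), i.e. 34 ∣ 17k. Since gcd(17, 34) = 17, dividing through by 17 this holds exactly when 2 ∣ k.
The smallest positive such k is 2.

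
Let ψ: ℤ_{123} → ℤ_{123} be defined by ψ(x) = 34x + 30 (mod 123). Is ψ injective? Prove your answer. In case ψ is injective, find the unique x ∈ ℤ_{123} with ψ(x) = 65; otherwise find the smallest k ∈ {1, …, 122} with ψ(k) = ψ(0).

Recall that injectivity means: for all s, t in the domain, ψ(s) = ψ(t) implies s = t.
Suppose ψ(s) = ψ(t) in ℤ_{123}. Then 34s + 30 ≡ 34t + 30 (mod 123), thus 34(s − t) ≡ 0 (mod 123).
Since gcd(34, 123) = 1, 34 is invertible modulo 123, therefore s − t ≡ 0 (mod 123), i.e. s = t.
So ψ is injective.
We now compute 34⁻¹ mod 123 explicitly. Euclid's algorithm: 123 = 3·34 + 21, 34 = 1·21 + 13, 21 = 1·13 + 8, 13 = 1·8 + 5, 8 = 1·5 + 3, 5 = 1·3 + 2, 3 = 1·2 + 1; back-substituting gives 1 = 76·34 − 21·123, so 34⁻¹ ≡ 76 (mod 123).
Since ψ is injective, we compute ψ⁻¹(65): solve 34x + 30 ≡ 65 (mod 123), i.e. 34x ≡ 35 (mod 123).
Multiplying by 34⁻¹ = 76 gives x ≡ 76·35 = 2660 = 21·123 + 77 ≡ 77 (mod 123).
Check: ψ(77) = 34·77 + 30 = 2648 = 21·123 + 65 ≡ 65 (mod 123).

77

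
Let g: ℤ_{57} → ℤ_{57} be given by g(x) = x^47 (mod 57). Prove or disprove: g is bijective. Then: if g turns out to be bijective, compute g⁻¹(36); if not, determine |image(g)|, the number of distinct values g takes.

6

Computing x^47 mod 57 for each x (by repeated squaring, reducing mod 57 at every step), the values g(0), g(1), …, g(56) are: 0, 1, 53, 48, 16, 44, 36, 49, 50, 24, 52, 26, 27, 40, 32, 3, 28, 23, 18, 19, 20, 15, 10, 35, 6, 55, 11, 12, 43, 14, 45, 46, 2, 51, 22, 47, 42, 37, 38, 39, 34, 29, 54, 25, 17, 30, 31, 5, 33, 7, 8, 21, 13, 41, 9, 4, 56.
Every element of ℤ_{57} appears exactly once in this list, so g is a bijection, and in particular bijective.
Since g is bijective, we read off the preimage of 36 from the same table: g(6) = 36, so g⁻¹(36) = 6.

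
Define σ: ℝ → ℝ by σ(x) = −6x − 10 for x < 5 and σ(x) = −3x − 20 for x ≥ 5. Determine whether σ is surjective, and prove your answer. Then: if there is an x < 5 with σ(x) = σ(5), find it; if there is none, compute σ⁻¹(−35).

Both pieces are strictly decreasing (slopes −6 and −3), so each is injective on its own interval.
The left piece maps (−∞, 5) onto (−40, ∞); the right piece maps [5, ∞) onto (−∞, −35].
The union (−40, ∞) ∪ (−∞, −35] covers ℝ, so σ is surjective.
For the follow-up: the images overlap, so an x < 5 with σ(x) = σ(5) exists. σ(5) = −35; solving −6x − 10 = −35 for x < 5 gives x = (−35 + 10)/(−6) = 25/6.

25/6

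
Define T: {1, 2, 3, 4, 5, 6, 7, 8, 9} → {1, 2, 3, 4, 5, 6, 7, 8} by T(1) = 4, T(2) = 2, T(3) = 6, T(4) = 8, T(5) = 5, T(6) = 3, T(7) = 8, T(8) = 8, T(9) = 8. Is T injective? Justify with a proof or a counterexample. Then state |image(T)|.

T(4) = 8 = T(7) with 4 ≠ 7, so T is not injective.
The image of T is {2, 3, 4, 5, 6, 8}, which has 6 elements.

6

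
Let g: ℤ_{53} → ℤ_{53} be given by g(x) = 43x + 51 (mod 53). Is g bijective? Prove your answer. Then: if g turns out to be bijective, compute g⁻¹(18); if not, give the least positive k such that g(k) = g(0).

If g(u) = g(v), then 43u ≡ 43v (mod 53). Because gcd(43, 53) = 1, we may cancel 43 to get u ≡ v (mod 53).
We now compute 43⁻¹ mod 53 explicitly. Euclid's algorithm: 53 = 1·43 + 10, 43 = 4·10 + 3, 10 = 3·3 + 1; back-substituting gives 1 = 37·43 − 30·53, so 43⁻¹ ≡ 37 (mod 53).
Then y ↦ 37(y − 51) is a two-sided inverse to g, so every y ∈ ℤ_{53} has a preimage.
So g is bijective.
Since g is bijective, we compute g⁻¹(18): solve 43x + 51 ≡ 18 (mod 53), i.e. 43x ≡ 20 (mod 53).
Multiplying by 43⁻¹ = 37 gives x ≡ 37·20 = 740 = 13·53 + 51 ≡ 51 (mod 53).
Check: g(51) = 43·51 + 51 = 2244 = 42·53 + 18 ≡ 18 (mod 53).

51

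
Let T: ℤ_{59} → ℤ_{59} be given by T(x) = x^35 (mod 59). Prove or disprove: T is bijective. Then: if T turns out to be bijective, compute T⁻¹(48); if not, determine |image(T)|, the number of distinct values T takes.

19

Since 59 is prime, the nonzero elements of ℤ_{59} form a cyclic group of order 58.
As gcd(35, 58) = 1, raising to the 35th power is a bijection on this group: if u^35 ≡ v^35 then (uv^{−1})^35 = 1, and the only element of order dividing gcd(35, 58) = 1 is 1, so u = v.
With T(0) = 0 this makes T injective on all of ℤ_{59}, hence bijective (finite equal-size domain and codomain). In particular T is bijective.
Since T is bijective, we find the preimage of 48. The inverse of x ↦ x^35 on (ℤ_{59})^× is x ↦ x^5, because 35·5 = 175 = 3·58 + 1 ≡ 1 (mod 58) and x^{58} = 1 for x ≠ 0 (Fermat). So T⁻¹(48) = 48^5 mod 59.
Repeated squaring mod 59: 48^1 ≡ 48, 48^2 ≡ 48² = 2304 ≡ 3, 48^4 ≡ 3² = 9. Since 5 = 4 + 1, 48^5 ≡ 9·48: 9·48 = 432 ≡ 19. So 48^5 ≡ 19 (mod 59).
Hence T⁻¹(48) = 19.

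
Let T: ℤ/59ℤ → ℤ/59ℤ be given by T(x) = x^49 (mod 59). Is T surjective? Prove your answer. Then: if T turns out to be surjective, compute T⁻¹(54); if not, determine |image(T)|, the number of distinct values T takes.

40

Since 59 is prime, the nonzero elements of ℤ/59ℤ form a cyclic group of order 58.
As gcd(49, 58) = 1, raising to the 49th power is a bijection on this group: if x_1^49 ≡ x_2^49 then (x_1x_2^{−1})^49 = 1, and the only element of order dividing gcd(49, 58) = 1 is 1, so x_1 = x_2.
With T(0) = 0 this makes T injective on all of ℤ/59ℤ, hence bijective (finite equal-size domain and codomain). In particular T is surjective.
Since T is surjective, we find the preimage of 54. The inverse of x ↦ x^49 on (ℤ/59ℤ)^× is x ↦ x^45, because 49·45 = 2205 = 38·58 + 1 ≡ 1 (mod 58) and x^{58} = 1 for x ≠ 0 (Fermat). So T⁻¹(54) = 54^45 mod 59.
Repeated squaring mod 59: 54^1 ≡ 54, 54^2 ≡ 54² = 2916 ≡ 25, 54^4 ≡ 25² = 625 ≡ 35, 54^8 ≡ 35² = 1225 ≡ 45, 54^16 ≡ 45² = 2025 ≡ 19, 54^32 ≡ 19² = 361 ≡ 7. Since 45 = 32 + 8 + 4 + 1, 54^45 ≡ 7·45·35·54: 7·45 = 315 ≡ 20, then 20·35 = 700 ≡ 51, then 51·54 = 2754 ≡ 40. So 54^45 ≡ 40 (mod 59).
Hence T⁻¹(54) = 40.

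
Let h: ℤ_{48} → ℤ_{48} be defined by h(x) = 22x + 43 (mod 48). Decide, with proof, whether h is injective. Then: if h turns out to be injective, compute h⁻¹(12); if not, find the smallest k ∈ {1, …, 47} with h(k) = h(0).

24

Recall that h is injective if h(s) = h(t) implies s = t.
We have gcd(22, 48) = 2 > 1. Taking s = 0 and t = 24: h(0) = 43 and h(24) = 22·24 + 43 = 571 ≡ 43 (mod 48).
So h(0) = h(24) while 0 ≠ 24, thus h is not injective.
Since h is not injective, we find the least positive k with h(k) = h(0): this means 22k ≡ 0 (mod 48), i.e. 48 ∣ 22k. Since gcd(22, 48) = 2, dividing through by 2 this holds exactly when 24 ∣ 11k, and as gcd(11, 24) = 1, exactly when 24 ∣ k.
The smallest positive such k is 24.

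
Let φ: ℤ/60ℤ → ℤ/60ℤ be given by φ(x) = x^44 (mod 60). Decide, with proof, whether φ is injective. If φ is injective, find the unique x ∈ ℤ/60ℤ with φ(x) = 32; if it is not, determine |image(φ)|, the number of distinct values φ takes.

φ(2): Repeated squaring mod 60: 2^1 ≡ 2, 2^2 ≡ 2² = 4, 2^4 ≡ 4² = 16, 2^8 ≡ 16² = 256 ≡ 16, 2^16 ≡ 16² = 256 ≡ 16, 2^32 ≡ 16² = 256 ≡ 16. Since 44 = 32 + 8 + 4, 2^44 ≡ 16·16·16: 16·16 = 256 ≡ 16, then 16·16 = 256 ≡ 16. So 2^44 ≡ 16 (mod 60).
φ(4): Repeated squaring mod 60: 4^1 ≡ 4, 4^2 ≡ 4² = 16, 4^4 ≡ 16² = 256 ≡ 16, 4^8 ≡ 16² = 256 ≡ 16, 4^16 ≡ 16² = 256 ≡ 16, 4^32 ≡ 16² = 256 ≡ 16. Since 44 = 32 + 8 + 4, 4^44 ≡ 16·16·16: 16·16 = 256 ≡ 16, then 16·16 = 256 ≡ 16. So 4^44 ≡ 16 (mod 60).
So φ(2) = φ(4) = 16 while 2 ≠ 4, therefore φ is not injective.
Since φ is not injective, we determine |image(φ)|. Computing x^44 mod 60 for each x (by repeated squaring, reducing mod 60 at every step), the values φ(0), φ(1), …, φ(59) are: 0, 1, 16, 21, 16, 25, 36, 1, 16, 21, 40, 1, 36, 1, 16, 45, 16, 1, 36, 1, 40, 21, 16, 1, 36, 25, 16, 21, 16, 1, 0, 1, 16, 21, 16, 25, 36, 1, 16, 21, 40, 1, 36, 1, 16, 45, 16, 1, 36, 1, 40, 21, 16, 1, 36, 25, 16, 21, 16, 1.
The distinct values are {0, 1, 16, 21, 25, 36, 40, 45}; there are 8 of them.

8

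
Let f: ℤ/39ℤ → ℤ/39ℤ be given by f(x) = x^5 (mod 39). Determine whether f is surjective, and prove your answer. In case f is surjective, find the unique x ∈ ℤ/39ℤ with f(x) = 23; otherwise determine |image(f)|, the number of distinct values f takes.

17

Computing x^5 mod 39 for each x (by repeated squaring, reducing mod 39 at every step), the values f(0), f(1), …, f(38) are: 0, 1, 32, 9, 10, 5, 15, 37, 8, 3, 4, 20, 12, 13, 14, 6, 22, 23, 18, 28, 11, 21, 16, 17, 33, 25, 26, 27, 19, 35, 36, 31, 2, 24, 34, 29, 30, 7, 38.
Every element of ℤ/39ℤ appears exactly once in this list, so f is a bijection, and in particular surjective.
Since f is surjective, we read off the preimage of 23 from the same table: f(17) = 23, so f⁻¹(23) = 17.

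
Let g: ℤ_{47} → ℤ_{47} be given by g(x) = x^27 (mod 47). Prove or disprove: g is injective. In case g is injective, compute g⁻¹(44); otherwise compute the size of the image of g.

Since 47 is prime, the nonzero elements of ℤ_{47} form a cyclic group of order 46.
As gcd(27, 46) = 1, raising to the 27th power is a bijection on this group: if s^27 ≡ t^27 then (st^{−1})^27 = 1, and the only element of order dividing gcd(27, 46) = 1 is 1, so s = t.
With g(0) = 0 this makes g injective on all of ℤ_{47}, hence bijective (finite equal-size domain and codomain). In particular g is injective.
Since g is injective, we find the preimage of 44. The inverse of x ↦ x^27 on (ℤ_{47})^× is x ↦ x^29, because 27·29 = 783 = 17·46 + 1 ≡ 1 (mod 46) and x^{46} = 1 for x ≠ 0 (Fermat). So g⁻¹(44) = 44^29 mod 47.
Repeated squaring mod 47: 44^1 ≡ 44, 44^2 ≡ 44² = 1936 ≡ 9, 44^4 ≡ 9² = 81 ≡ 34, 44^8 ≡ 34² = 1156 ≡ 28, 44^16 ≡ 28² = 784 ≡ 32. Since 29 = 16 + 8 + 4 + 1, 44^29 ≡ 32·28·34·44: 32·28 = 896 ≡ 3, then 3·34 = 102 ≡ 8, then 8·44 = 352 ≡ 23. So 44^29 ≡ 23 (mod 47).
Hence g⁻¹(44) = 23.

23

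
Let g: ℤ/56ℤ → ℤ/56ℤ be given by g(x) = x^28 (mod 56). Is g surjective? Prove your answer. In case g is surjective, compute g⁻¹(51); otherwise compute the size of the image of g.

g(6): Repeated squaring mod 56: 6^1 ≡ 6, 6^2 ≡ 6² = 36, 6^4 ≡ 36² = 1296 ≡ 8, 6^8 ≡ 8² = 64 ≡ 8, 6^16 ≡ 8² = 64 ≡ 8. Since 28 = 16 + 8 + 4, 6^28 ≡ 8·8·8: 8·8 = 64 ≡ 8, then 8·8 = 64 ≡ 8. So 6^28 ≡ 8 (mod 56).
g(8): Repeated squaring mod 56: 8^1 ≡ 8, 8^2 ≡ 8² = 64 ≡ 8, 8^4 ≡ 8² = 64 ≡ 8, 8^8 ≡ 8² = 64 ≡ 8, 8^16 ≡ 8² = 64 ≡ 8. Since 28 = 16 + 8 + 4, 8^28 ≡ 8·8·8: 8·8 = 64 ≡ 8, then 8·8 = 64 ≡ 8. So 8^28 ≡ 8 (mod 56).
So g(6) = g(8) = 8 while 6 ≠ 8, so g is not injective.
A non-injective map from the 56-element set ℤ/56ℤ to itself takes at most 55 distinct values, so it cannot be surjective. Thus g is not surjective.
Since g is not surjective, we determine |image(g)|. Computing x^28 mod 56 for each x (by repeated squaring, reducing mod 56 at every step), the values g(0), g(1), …, g(55) are: 0, 1, 16, 25, 32, 9, 8, 49, 8, 9, 32, 25, 16, 1, 0, 1, 16, 25, 32, 9, 8, 49, 8, 9, 32, 25, 16, 1, 0, 1, 16, 25, 32, 9, 8, 49, 8, 9, 32, 25, 16, 1, 0, 1, 16, 25, 32, 9, 8, 49, 8, 9, 32, 25, 16, 1.
The distinct values are {0, 1, 8, 9, 16, 25, 32, 49}; there are 8 of them.

8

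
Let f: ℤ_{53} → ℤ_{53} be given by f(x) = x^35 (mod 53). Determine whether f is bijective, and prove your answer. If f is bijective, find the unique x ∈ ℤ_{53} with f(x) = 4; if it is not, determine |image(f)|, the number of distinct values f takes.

11

Since 53 is prime, the nonzero elements of ℤ_{53} form a cyclic group of order 52.
As gcd(35, 52) = 1, raising to the 35th power is a bijection on this group: if a^35 ≡ b^35 then (ab^{−1})^35 = 1, and the only element of order dividing gcd(35, 52) = 1 is 1, so a = b.
With f(0) = 0 this makes f injective on all of ℤ_{53}, hence bijective (finite equal-size domain and codomain). In particular f is bijective.
Since f is bijective, we find the preimage of 4. The inverse of x ↦ x^35 on (ℤ_{53})^× is x ↦ x^3, because 35·3 = 105 = 2·52 + 1 ≡ 1 (mod 52) and x^{52} = 1 for x ≠ 0 (Fermat). So f⁻¹(4) = 4^3 mod 53.
Repeated squaring mod 53: 4^1 ≡ 4, 4^2 ≡ 4² = 16. Since 3 = 2 + 1, 4^3 ≡ 16·4: 16·4 = 64 ≡ 11. So 4^3 ≡ 11 (mod 53).
Hence f⁻¹(4) = 11.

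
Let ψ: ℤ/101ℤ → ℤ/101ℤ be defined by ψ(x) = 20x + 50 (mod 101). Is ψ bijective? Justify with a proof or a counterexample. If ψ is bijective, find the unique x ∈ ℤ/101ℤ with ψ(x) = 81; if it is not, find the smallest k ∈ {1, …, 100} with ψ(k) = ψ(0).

47

By definition, ψ is injective if ψ(a) = ψ(b) implies a = b.
If ψ(a) = ψ(b), then 20a ≡ 20b (mod 101). Because gcd(20, 101) = 1, we may cancel 20 to get a ≡ b (mod 101).
We now compute 20⁻¹ mod 101 explicitly. Euclid's algorithm: 101 = 5·20 + 1; back-substituting gives 1 = 96·20 − 19·101, so 20⁻¹ ≡ 96 (mod 101).
Then y ↦ 96(y − 50) is a two-sided inverse to ψ, so every y ∈ ℤ/101ℤ has a preimage.
Therefore ψ is bijective.
Since ψ is bijective, we compute ψ⁻¹(81): solve 20x + 50 ≡ 81 (mod 101), i.e. 20x ≡ 31 (mod 101).
Multiplying by 20⁻¹ = 96 gives x ≡ 96·31 = 2976 = 29·101 + 47 ≡ 47 (mod 101).
Check: ψ(47) = 20·47 + 50 = 990 = 9·101 + 81 ≡ 81 (mod 101).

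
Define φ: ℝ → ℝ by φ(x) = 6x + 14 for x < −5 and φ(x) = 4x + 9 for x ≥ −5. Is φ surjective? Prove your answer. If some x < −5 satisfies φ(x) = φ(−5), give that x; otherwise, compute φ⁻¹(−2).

-11/4

Both pieces are strictly increasing (slopes 6 and 4), so each is injective on its own interval.
The left piece maps (−∞, −5) onto (−∞, −16); the right piece maps [−5, ∞) onto [−11, ∞).
The union (−∞, −16) ∪ [−11, ∞) omits the interval between −16 and −11; in particular −16 has no preimage. So φ is not surjective.
Because the two images are disjoint, no x < −5 has φ(x) = φ(−5), so we compute φ⁻¹(−2): −2 lies in [−11, ∞), so solve 4x + 9 = −2: x = (−2 − 9)/4 = −11/4.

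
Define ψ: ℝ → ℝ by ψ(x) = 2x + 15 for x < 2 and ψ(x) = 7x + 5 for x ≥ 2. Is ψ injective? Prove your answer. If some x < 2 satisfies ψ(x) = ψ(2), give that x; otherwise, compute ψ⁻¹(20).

Both pieces are strictly increasing (slopes 2 and 7), so each is injective on its own interval.
The left piece maps (−∞, 2) onto (−∞, 19); the right piece maps [2, ∞) onto [19, ∞).
These images are disjoint, so no value is attained by both pieces. Thus ψ is injective.
Because the two images are disjoint, no x < 2 has ψ(x) = ψ(2), so we compute ψ⁻¹(20): 20 lies in [19, ∞), so solve 7x + 5 = 20: x = (20 − 5)/7 = 15/7.

15/7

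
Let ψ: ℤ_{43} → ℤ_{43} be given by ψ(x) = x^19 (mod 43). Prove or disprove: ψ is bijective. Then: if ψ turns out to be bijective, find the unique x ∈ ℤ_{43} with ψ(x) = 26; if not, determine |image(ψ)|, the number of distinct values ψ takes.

Since 43 is prime, the nonzero elements of ℤ_{43} form a cyclic group of order 42.
As gcd(19, 42) = 1, raising to the 19th power is a bijection on this group: if a^19 ≡ b^19 then (ab^{−1})^19 = 1, and the only element of order dividing gcd(19, 42) = 1 is 1, so a = b.
With ψ(0) = 0 this makes ψ injective on all of ℤ_{43}, hence bijective (finite equal-size domain and codomain). In particular ψ is bijective.
Since ψ is bijective, we find the preimage of 26. The inverse of x ↦ x^19 on (ℤ_{43})^× is x ↦ x^31, because 19·31 = 589 = 14·42 + 1 ≡ 1 (mod 42) and x^{42} = 1 for x ≠ 0 (Fermat). So ψ⁻¹(26) = 26^31 mod 43.
Repeated squaring mod 43: 26^1 ≡ 26, 26^2 ≡ 26² = 676 ≡ 31, 26^4 ≡ 31² = 961 ≡ 15, 26^8 ≡ 15² = 225 ≡ 10, 26^16 ≡ 10² = 100 ≡ 14. Since 31 = 16 + 8 + 4 + 2 + 1, 26^31 ≡ 14·10·15·31·26: 14·10 = 140 ≡ 11, then 11·15 = 165 ≡ 36, then 36·31 = 1116 ≡ 41, then 41·26 = 1066 ≡ 34. So 26^31 ≡ 34 (mod 43).
Hence ψ⁻¹(26) = 34.

34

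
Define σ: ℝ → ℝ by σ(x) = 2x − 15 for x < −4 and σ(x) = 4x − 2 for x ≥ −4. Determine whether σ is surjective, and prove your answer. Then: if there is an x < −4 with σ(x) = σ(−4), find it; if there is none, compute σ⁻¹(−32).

Both pieces are strictly increasing (slopes 2 and 4), so each is injective on its own interval.
The left piece maps (−∞, −4) onto (−∞, −23); the right piece maps [−4, ∞) onto [−18, ∞).
The union (−∞, −23) ∪ [−18, ∞) omits the interval between −23 and −18; in particular −23 has no preimage. So σ is not surjective.
Because the two images are disjoint, no x < −4 has σ(x) = σ(−4), so we compute σ⁻¹(−32): −32 lies in (−∞, −23), so solve 2x − 15 = −32: x = (−32 + 15)/2 = −17/2.

-17/2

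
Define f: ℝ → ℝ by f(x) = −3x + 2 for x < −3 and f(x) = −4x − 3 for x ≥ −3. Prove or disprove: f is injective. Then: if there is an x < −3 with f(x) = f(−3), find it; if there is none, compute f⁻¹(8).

Both pieces are strictly decreasing (slopes −3 and −4), so each is injective on its own interval.
The left piece maps (−∞, −3) onto (11, ∞); the right piece maps [−3, ∞) onto (−∞, 9].
These images are disjoint, so no value is attained by both pieces. Hence f is injective.
Because the two images are disjoint, no x < −3 has f(x) = f(−3), so we compute f⁻¹(8): 8 lies in (−∞, 9], so solve −4x − 3 = 8: x = (8 + 3)/(−4) = −11/4.

-11/4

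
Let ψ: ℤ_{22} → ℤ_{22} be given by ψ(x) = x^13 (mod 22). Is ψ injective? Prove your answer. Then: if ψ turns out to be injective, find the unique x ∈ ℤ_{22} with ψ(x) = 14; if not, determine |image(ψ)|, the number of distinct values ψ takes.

Computing x^13 mod 22 for each x (by repeated squaring, reducing mod 22 at every step), the values ψ(0), ψ(1), …, ψ(21) are: 0, 1, 8, 5, 20, 15, 18, 13, 6, 3, 10, 11, 12, 19, 16, 9, 4, 7, 2, 17, 14, 21.
Every element of ℤ_{22} appears exactly once in this list, so ψ is a bijection, and in particular injective.
Since ψ is injective, we read off the preimage of 14 from the same table: ψ(20) = 14, so ψ⁻¹(14) = 20.

20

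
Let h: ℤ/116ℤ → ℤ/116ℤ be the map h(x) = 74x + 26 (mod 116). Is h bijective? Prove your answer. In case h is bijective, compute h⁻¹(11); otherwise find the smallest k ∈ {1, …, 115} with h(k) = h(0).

We have gcd(74, 116) = 2 > 1. Taking x_1 = 0 and x_2 = 58: h(0) = 26 and h(58) = 74·58 + 26 = 4318 ≡ 26 (mod 116).
So h(0) = h(58) while 0 ≠ 58, hence h is not injective, hence not bijective.
Since h is not bijective, we find the least positive k with h(k) = h(0): this means 74k ≡ 0 (mod 116), i.e. 116 ∣ 74k. Since gcd(74, 116) = 2, dividing through by 2 this holds exactly when 58 ∣ 37k, and as gcd(37, 58) = 1, exactly when 58 ∣ k.
The smallest positive such k is 58.

58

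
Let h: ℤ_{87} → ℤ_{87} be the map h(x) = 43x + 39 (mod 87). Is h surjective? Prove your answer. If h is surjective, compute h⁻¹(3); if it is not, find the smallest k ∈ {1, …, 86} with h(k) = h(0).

72

Since gcd(43, 87) = 1, 43 is invertible modulo 87. Euclid's algorithm: 87 = 2·43 + 1; back-substituting gives 1 = 85·43 − 42·87, so 43⁻¹ ≡ 85 (mod 87).
Then y ↦ 85(y − 39) is a two-sided inverse to h, so every y ∈ ℤ_{87} has a preimage.
So h is surjective.
Since h is surjective, we compute h⁻¹(3): solve 43x + 39 ≡ 3 (mod 87), i.e. 43x ≡ 51 (mod 87).
Multiplying by 43⁻¹ = 85 gives x ≡ 85·51 = 4335 = 49·87 + 72 ≡ 72 (mod 87).
Check: h(72) = 43·72 + 39 = 3135 = 36·87 + 3 ≡ 3 (mod 87).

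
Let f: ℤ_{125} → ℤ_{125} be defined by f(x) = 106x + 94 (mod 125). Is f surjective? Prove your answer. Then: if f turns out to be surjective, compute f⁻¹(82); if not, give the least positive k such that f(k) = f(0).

73

Since gcd(106, 125) = 1, 106 is invertible modulo 125. Euclid's algorithm: 125 = 1·106 + 19, 106 = 5·19 + 11, 19 = 1·11 + 8, 11 = 1·8 + 3, 8 = 2·3 + 2, 3 = 1·2 + 1; back-substituting gives 1 = 46·106 − 39·125, so 106⁻¹ ≡ 46 (mod 125).
For any y ∈ ℤ_{125}, x = 46(y − 94) mod 125 satisfies f(x) = 106·46(y − 94) + 94 ≡ y (since 106·46 ≡ 1 mod 125). So every y has a preimage.
Hence f is surjective.
Since f is surjective, we find f⁻¹(82): we need 106x ≡ 82 − 94 ≡ 113 (mod 125). Using 106⁻¹ = 46: x ≡ 46·113 = 5198 = 41·125 + 73, so x = 73.
Check: f(73) = 106·73 + 94 = 7832 = 62·125 + 82 ≡ 82 (mod 125).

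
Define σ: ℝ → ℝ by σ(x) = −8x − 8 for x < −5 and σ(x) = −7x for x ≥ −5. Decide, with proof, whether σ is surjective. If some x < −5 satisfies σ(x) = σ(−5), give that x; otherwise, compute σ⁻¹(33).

Both pieces are strictly decreasing (slopes −8 and −7), so each is injective on its own interval.
The left piece maps (−∞, −5) onto (32, ∞); the right piece maps [−5, ∞) onto (−∞, 35].
The union (32, ∞) ∪ (−∞, 35] covers ℝ, so σ is surjective.
For the follow-up: the images overlap, so an x < −5 with σ(x) = σ(−5) exists. σ(−5) = 35; solving −8x − 8 = 35 for x < −5 gives x = (35 + 8)/(−8) = −43/8.

-43/8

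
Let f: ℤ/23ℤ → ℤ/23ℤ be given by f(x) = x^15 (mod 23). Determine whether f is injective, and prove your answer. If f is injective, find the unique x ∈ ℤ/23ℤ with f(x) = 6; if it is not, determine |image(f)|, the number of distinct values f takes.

Since 23 is prime, the nonzero elements of ℤ/23ℤ form a cyclic group of order 22.
As gcd(15, 22) = 1, raising to the 15th power is a bijection on this group: if s^15 ≡ t^15 then (st^{−1})^15 = 1, and the only element of order dividing gcd(15, 22) = 1 is 1, so s = t.
With f(0) = 0 this makes f injective on all of ℤ/23ℤ, hence bijective (finite equal-size domain and codomain). In particular f is injective.
Since f is injective, we find the preimage of 6. The inverse of x ↦ x^15 on (ℤ/23ℤ)^× is x ↦ x^3, because 15·3 = 45 = 2·22 + 1 ≡ 1 (mod 22) and x^{22} = 1 for x ≠ 0 (Fermat). So f⁻¹(6) = 6^3 mod 23.
Repeated squaring mod 23: 6^1 ≡ 6, 6^2 ≡ 6² = 36 ≡ 13. Since 3 = 2 + 1, 6^3 ≡ 13·6: 13·6 = 78 ≡ 9. So 6^3 ≡ 9 (mod 23).
Hence f⁻¹(6) = 9.

9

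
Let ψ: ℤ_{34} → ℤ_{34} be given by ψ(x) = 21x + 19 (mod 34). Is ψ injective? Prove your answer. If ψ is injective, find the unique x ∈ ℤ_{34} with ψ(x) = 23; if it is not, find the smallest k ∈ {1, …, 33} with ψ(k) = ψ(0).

18

Suppose ψ(s) = ψ(t) in ℤ_{34}. Then 21s + 19 ≡ 21t + 19 (mod 34), therefore 21(s − t) ≡ 0 (mod 34).
Since gcd(21, 34) = 1, 21 is invertible modulo 34, so s − t ≡ 0 (mod 34), i.e. s = t.
Therefore ψ is injective.
We now compute 21⁻¹ mod 34 explicitly. Euclid's algorithm: 34 = 1·21 + 13, 21 = 1·13 + 8, 13 = 1·8 + 5, 8 = 1·5 + 3, 5 = 1·3 + 2, 3 = 1·2 + 1; back-substituting gives 1 = 13·21 − 8·34, so 21⁻¹ ≡ 13 (mod 34).
Since ψ is injective, we find ψ⁻¹(23): we need 21x ≡ 23 − 19 ≡ 4 (mod 34). Using 21⁻¹ = 13: x ≡ 13·4 = 52 = 1·34 + 18, so x = 18.
Check: ψ(18) = 21·18 + 19 = 397 = 11·34 + 23 ≡ 23 (mod 34).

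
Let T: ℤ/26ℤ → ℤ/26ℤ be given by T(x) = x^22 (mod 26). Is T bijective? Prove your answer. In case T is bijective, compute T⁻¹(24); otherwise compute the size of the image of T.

14

T(12): Repeated squaring mod 26: 12^1 ≡ 12, 12^2 ≡ 12² = 144 ≡ 14, 12^4 ≡ 14² = 196 ≡ 14, 12^8 ≡ 14² = 196 ≡ 14, 12^16 ≡ 14² = 196 ≡ 14. Since 22 = 16 + 4 + 2, 12^22 ≡ 14·14·14: 14·14 = 196 ≡ 14, then 14·14 = 196 ≡ 14. So 12^22 ≡ 14 (mod 26).
T(14): Repeated squaring mod 26: 14^1 ≡ 14, 14^2 ≡ 14² = 196 ≡ 14, 14^4 ≡ 14² = 196 ≡ 14, 14^8 ≡ 14² = 196 ≡ 14, 14^16 ≡ 14² = 196 ≡ 14. Since 22 = 16 + 4 + 2, 14^22 ≡ 14·14·14: 14·14 = 196 ≡ 14, then 14·14 = 196 ≡ 14. So 14^22 ≡ 14 (mod 26).
So T(12) = T(14) = 14 while 12 ≠ 14, thus T is not injective, hence not bijective.
Since T is not bijective, we determine |image(T)|. Computing x^22 mod 26 for each x (by repeated squaring, reducing mod 26 at every step), the values T(0), T(1), …, T(25) are: 0, 1, 10, 3, 22, 25, 4, 17, 12, 9, 16, 23, 14, 13, 14, 23, 16, 9, 12, 17, 4, 25, 22, 3, 10, 1.
The distinct values are {0, 1, 3, 4, 9, 10, 12, 13, 14, 16, 17, 22, 23, 25}; there are 14 of them.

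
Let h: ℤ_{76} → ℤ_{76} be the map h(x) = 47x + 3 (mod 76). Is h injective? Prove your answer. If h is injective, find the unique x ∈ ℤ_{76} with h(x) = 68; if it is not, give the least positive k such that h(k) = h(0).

If h(u) = h(v), then 47u ≡ 47v (mod 76). Because gcd(47, 76) = 1, we may cancel 47 to get u ≡ v (mod 76).
Thus h is injective.
We now compute 47⁻¹ mod 76 explicitly. Euclid's algorithm: 76 = 1·47 + 29, 47 = 1·29 + 18, 29 = 1·18 + 11, 18 = 1·11 + 7, 11 = 1·7 + 4, 7 = 1·4 + 3, 4 = 1·3 + 1; back-substituting gives 1 = 55·47 − 34·76, so 47⁻¹ ≡ 55 (mod 76).
Since h is injective, we compute h⁻¹(68): solve 47x + 3 ≡ 68 (mod 76), i.e. 47x ≡ 65 (mod 76).
Multiplying by 47⁻¹ = 55 gives x ≡ 55·65 = 3575 = 47·76 + 3 ≡ 3 (mod 76).
Check: h(3) = 47·3 + 3 = 144 = 1·76 + 68 ≡ 68 (mod 76).

3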